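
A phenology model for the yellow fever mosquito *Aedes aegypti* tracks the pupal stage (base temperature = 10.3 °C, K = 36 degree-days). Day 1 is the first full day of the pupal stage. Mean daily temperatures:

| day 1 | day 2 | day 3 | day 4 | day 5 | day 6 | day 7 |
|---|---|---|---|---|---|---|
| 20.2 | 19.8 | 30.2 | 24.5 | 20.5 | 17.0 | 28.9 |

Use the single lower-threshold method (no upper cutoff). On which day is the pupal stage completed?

Daily DD above 10.3 °C: 9.9, 9.5, 19.9, 14.2, 10.2, 6.7, 18.6.
Cumulative: 9.9, 19.4, 39.3, 53.5, 63.7, 70.4, 89.0.
The total first reaches 36 DD on day 3.

day 3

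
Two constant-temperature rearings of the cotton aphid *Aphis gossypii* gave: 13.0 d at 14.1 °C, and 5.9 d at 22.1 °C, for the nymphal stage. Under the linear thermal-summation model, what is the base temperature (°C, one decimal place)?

7.5 °C

Equal thermal constants: D₁(T₁ − T_b) = D₂(T₂ − T_b).
13.0·(14.1 − T_b) = 5.9·(22.1 − T_b)
T_b = (13.0·14.1 − 5.9·22.1) / (13.0 − 5.9) = 52.91 / 7.1 = 7.452 °C ≈ 7.5 °C.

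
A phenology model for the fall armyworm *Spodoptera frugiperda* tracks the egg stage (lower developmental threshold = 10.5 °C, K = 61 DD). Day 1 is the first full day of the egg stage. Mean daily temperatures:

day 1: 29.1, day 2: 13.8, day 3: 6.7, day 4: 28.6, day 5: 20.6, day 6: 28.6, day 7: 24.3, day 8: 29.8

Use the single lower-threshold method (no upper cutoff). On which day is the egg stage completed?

Daily DD above 10.5 °C: 18.6, 3.3, 0.0, 18.1, 10.1, 18.1, 13.8, 19.3.
Cumulative: 18.6, 21.9, 21.9, 40.0, 50.1, 68.2, 82.0, 101.3.
The total first reaches 61 DD on day 6.

day 6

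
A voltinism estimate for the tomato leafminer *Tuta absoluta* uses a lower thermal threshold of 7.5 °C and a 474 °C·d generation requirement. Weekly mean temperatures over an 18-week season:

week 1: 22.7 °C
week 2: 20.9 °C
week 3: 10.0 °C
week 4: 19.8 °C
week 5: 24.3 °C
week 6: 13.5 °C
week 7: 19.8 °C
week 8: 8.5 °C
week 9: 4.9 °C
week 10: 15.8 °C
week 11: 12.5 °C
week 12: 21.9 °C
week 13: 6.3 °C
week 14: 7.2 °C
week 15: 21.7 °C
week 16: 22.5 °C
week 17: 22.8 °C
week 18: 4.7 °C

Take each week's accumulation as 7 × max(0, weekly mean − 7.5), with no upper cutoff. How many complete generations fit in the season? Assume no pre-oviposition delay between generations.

Weekly DD (7 × max(0, T̄ − 7.5)): 106.4, 93.8, 17.5, 86.1, 117.6, 42.0, 86.1, 7.0, 0.0, 58.1, 35.0, 100.8, 0.0, 0.0, 99.4, 105.0, 107.1, 0.0.
Season total = 1061.9 DD.
Complete generations = ⌊1061.9 / 474⌋ = 2.

2 generations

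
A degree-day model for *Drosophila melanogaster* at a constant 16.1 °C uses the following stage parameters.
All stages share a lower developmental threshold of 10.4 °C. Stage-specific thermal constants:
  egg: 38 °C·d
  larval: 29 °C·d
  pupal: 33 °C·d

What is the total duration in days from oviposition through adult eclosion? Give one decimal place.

17.5 days

Daily accumulation at 16.1 °C = 16.1 − 10.4 = 5.7 DD/day.
Total K = 38 + 29 + 33 = 100 DD.
Total duration = 100 / 5.7 = 17.544 ≈ 17.5 days.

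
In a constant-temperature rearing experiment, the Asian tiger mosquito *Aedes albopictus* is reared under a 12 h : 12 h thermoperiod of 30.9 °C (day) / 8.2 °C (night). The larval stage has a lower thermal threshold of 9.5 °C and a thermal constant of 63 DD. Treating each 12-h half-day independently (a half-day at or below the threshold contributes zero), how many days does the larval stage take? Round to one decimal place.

5.9 days

Day half: max(0, 30.9 − 9.5) × 0.5 = 21.4 × 0.5 = 10.70 DD.
Night half: max(0, 8.2 − 9.5) × 0.5 = 0.0 × 0.5 = 0.00 DD.
Per 24 h: 10.70 DD/day.
Duration = 63 / 10.70 = 5.888 ≈ 5.9 days.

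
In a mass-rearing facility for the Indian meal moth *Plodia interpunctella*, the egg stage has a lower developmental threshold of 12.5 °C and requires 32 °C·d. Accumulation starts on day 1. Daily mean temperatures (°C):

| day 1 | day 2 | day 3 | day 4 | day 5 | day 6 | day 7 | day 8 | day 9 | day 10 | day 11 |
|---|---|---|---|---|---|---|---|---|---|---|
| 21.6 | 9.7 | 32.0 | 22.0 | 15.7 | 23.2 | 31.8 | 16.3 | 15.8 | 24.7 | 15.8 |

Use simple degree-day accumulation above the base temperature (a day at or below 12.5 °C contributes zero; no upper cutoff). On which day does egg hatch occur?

Daily DD above 12.5 °C: 9.1, 0.0, 19.5, 9.5, 3.2, 10.7, 19.3, 3.8, 3.3, 12.2, 3.3.
Cumulative: 9.1, 9.1, 28.6, 38.1, 41.3, 52.0, 71.3, 75.1, 78.4, 90.6, 93.9.
The total first reaches 32 DD on day 4.

day 4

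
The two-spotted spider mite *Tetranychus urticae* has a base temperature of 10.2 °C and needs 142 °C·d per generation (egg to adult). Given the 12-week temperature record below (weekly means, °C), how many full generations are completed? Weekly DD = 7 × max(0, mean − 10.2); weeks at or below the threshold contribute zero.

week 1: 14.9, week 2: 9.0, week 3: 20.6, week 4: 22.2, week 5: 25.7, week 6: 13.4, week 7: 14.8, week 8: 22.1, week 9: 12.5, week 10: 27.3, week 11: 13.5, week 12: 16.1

4 generations

Weekly DD (7 × max(0, T̄ − 10.2)): 32.9, 0.0, 72.8, 84.0, 108.5, 22.4, 32.2, 83.3, 16.1, 119.7, 23.1, 41.3.
Season total = 636.3 DD.
Complete generations = ⌊636.3 / 142⌋ = 4.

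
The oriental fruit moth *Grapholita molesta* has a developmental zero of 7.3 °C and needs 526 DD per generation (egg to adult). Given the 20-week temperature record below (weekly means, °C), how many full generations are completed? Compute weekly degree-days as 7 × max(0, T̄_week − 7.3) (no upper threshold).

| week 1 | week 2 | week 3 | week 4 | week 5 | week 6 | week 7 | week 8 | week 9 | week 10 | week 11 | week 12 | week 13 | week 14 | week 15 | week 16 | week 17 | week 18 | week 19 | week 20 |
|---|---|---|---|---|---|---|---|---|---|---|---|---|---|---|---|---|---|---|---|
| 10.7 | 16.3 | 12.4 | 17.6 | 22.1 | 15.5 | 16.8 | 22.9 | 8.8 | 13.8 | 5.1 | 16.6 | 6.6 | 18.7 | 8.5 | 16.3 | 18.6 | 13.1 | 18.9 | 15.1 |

2 generations

Weekly DD (7 × max(0, T̄ − 7.3)): 23.8, 63.0, 35.7, 72.1, 103.6, 57.4, 66.5, 109.2, 10.5, 45.5, 0.0, 65.1, 0.0, 79.8, 8.4, 63.0, 79.1, 40.6, 81.2, 54.6.
Season total = 1059.1 DD.
Complete generations = ⌊1059.1 / 526⌋ = 2.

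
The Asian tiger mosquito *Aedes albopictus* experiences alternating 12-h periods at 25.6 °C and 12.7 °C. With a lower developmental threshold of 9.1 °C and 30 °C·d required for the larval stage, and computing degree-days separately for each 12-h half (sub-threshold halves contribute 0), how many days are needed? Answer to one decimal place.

Day half: max(0, 25.6 − 9.1) × 0.5 = 16.5 × 0.5 = 8.25 DD.
Night half: max(0, 12.7 − 9.1) × 0.5 = 3.6 × 0.5 = 1.80 DD.
Per 24 h: 10.05 DD/day.
Duration = 30 / 10.05 = 2.985 ≈ 3.0 days.

3.0 days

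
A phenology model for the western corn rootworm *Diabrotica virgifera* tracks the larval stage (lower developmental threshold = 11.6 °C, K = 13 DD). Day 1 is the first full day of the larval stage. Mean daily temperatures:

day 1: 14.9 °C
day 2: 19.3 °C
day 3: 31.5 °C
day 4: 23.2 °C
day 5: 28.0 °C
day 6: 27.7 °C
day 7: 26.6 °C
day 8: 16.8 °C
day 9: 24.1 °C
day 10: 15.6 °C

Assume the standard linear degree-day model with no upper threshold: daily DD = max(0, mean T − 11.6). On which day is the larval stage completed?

Daily DD above 11.6 °C: 3.3, 7.7, 19.9, 11.6, 16.4, 16.1, 15.0, 5.2, 12.5, 4.0.
Cumulative: 3.3, 11.0, 30.9, 42.5, 58.9, 75.0, 90.0, 95.2, 107.7, 111.7.
The total first reaches 13 DD on day 3.

day 3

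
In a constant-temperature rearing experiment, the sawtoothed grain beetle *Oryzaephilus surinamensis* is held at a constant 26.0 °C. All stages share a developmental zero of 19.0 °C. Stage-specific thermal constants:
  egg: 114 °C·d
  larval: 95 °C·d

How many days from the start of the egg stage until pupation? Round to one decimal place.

29.9 days

Daily accumulation at 26.0 °C = 26.0 − 19.0 = 7.0 DD/day.
Total K = 114 + 95 = 209 DD.
Total duration = 209 / 7.0 = 29.857 ≈ 29.9 days.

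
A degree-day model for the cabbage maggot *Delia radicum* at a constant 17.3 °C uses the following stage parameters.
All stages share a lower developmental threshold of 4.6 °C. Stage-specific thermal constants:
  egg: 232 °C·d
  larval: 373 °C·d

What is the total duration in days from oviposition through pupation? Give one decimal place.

47.6 days

Daily accumulation at 17.3 °C = 17.3 − 4.6 = 12.7 DD/day.
Total K = 232 + 373 = 605 DD.
Total duration = 605 / 12.7 = 47.638 ≈ 47.6 days.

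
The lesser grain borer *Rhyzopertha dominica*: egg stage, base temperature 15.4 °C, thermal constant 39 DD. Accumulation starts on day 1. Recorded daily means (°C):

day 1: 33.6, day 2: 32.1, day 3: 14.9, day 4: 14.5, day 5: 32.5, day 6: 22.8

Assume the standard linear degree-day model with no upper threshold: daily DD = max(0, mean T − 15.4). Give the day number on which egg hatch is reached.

day 5

Daily DD above 15.4 °C: 18.2, 16.7, 0.0, 0.0, 17.1, 7.4.
Cumulative: 18.2, 34.9, 34.9, 34.9, 52.0, 59.4.
The total first reaches 39 DD on day 5.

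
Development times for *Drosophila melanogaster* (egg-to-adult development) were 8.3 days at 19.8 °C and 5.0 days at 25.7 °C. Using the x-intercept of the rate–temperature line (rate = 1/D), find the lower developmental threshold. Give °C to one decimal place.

10.9 °C

Linear rate model ⇒ the product D·(T − T_b) is constant across temperatures.
8.3·(19.8 − T_b) = 5.0·(25.7 − T_b)
T_b = (8.3·19.8 − 5.0·25.7) / (8.3 − 5.0) = 35.84 / 3.3 = 10.861 °C ≈ 10.9 °C.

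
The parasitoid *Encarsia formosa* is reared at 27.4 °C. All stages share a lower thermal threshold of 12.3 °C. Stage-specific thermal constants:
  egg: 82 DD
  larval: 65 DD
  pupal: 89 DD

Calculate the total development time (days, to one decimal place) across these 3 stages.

Daily accumulation at 27.4 °C = 27.4 − 12.3 = 15.1 DD/day.
Total K = 82 + 65 + 89 = 236 DD.
Total duration = 236 / 15.1 = 15.629 ≈ 15.6 days.

15.6 days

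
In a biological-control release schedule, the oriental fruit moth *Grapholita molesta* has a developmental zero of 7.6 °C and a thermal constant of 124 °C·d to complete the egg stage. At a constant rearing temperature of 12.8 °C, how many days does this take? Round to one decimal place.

Daily accumulation = 12.8 − 7.6 = 5.2 DD/day.
Duration = 124 / 5.2 = 23.846 ≈ 23.8 days.

23.8 days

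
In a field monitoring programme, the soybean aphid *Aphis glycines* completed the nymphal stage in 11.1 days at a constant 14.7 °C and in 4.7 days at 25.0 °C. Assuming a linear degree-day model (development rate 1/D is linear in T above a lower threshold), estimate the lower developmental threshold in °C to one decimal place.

7.1 °C

Under the model K = D·(T − T_b), so D₁·(T₁ − T_b) = D₂·(T₂ − T_b).
11.1·(14.7 − T_b) = 4.7·(25.0 − T_b)
T_b = (11.1·14.7 − 4.7·25.0) / (11.1 − 4.7) = 45.67 / 6.4 = 7.136 °C ≈ 7.1 °C.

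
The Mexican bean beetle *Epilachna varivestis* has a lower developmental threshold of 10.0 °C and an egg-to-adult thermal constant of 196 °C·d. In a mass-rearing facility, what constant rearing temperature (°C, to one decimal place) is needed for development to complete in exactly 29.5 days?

Required daily accumulation = 196 / 29.5 = 6.644 DD/day.
T = T_base + 6.644 = 10.0 + 6.644 = 16.644 ≈ 16.6 °C.

16.6 °C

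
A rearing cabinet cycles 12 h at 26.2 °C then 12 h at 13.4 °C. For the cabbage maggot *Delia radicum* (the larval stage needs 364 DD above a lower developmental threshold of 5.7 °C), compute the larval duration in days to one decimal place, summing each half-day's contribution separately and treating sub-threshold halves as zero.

25.8 days

Day half: max(0, 26.2 − 5.7) × 0.5 = 20.5 × 0.5 = 10.25 DD.
Night half: max(0, 13.4 − 5.7) × 0.5 = 7.7 × 0.5 = 3.85 DD.
Per 24 h: 14.10 DD/day.
Duration = 364 / 14.10 = 25.816 ≈ 25.8 days.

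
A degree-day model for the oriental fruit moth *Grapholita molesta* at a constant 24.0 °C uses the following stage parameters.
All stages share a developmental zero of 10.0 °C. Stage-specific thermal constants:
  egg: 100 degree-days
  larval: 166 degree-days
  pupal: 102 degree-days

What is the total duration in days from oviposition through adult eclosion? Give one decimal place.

26.3 days

Daily accumulation at 24.0 °C = 24.0 − 10.0 = 14.0 DD/day.
Total K = 100 + 166 + 102 = 368 DD.
Total duration = 368 / 14.0 = 26.286 ≈ 26.3 days.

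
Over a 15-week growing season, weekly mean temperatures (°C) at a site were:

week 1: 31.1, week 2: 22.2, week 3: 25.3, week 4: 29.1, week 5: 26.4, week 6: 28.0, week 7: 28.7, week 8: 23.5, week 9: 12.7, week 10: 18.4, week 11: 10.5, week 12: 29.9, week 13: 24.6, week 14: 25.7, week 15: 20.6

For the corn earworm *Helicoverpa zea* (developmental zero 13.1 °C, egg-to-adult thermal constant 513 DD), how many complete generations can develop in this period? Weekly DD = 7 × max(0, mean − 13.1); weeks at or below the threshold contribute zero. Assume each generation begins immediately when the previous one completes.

2 generations

Weekly DD (7 × max(0, T̄ − 13.1)): 126.0, 63.7, 85.4, 112.0, 93.1, 104.3, 109.2, 72.8, 0.0, 37.1, 0.0, 117.6, 80.5, 88.2, 52.5.
Season total = 1142.4 DD.
Complete generations = ⌊1142.4 / 513⌋ = 2.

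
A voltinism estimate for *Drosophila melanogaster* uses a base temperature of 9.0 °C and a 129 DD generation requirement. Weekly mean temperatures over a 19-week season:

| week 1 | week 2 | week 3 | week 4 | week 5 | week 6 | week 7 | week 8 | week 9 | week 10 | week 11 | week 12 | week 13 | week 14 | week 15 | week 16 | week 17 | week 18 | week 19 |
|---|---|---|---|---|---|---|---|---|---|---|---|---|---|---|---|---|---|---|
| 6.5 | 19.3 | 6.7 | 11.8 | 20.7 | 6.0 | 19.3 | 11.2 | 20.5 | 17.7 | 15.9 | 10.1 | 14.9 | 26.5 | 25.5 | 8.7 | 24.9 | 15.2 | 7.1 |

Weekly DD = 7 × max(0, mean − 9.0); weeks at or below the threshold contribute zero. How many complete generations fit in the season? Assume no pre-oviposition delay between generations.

Weekly DD (7 × max(0, T̄ − 9.0)): 0.0, 72.1, 0.0, 19.6, 81.9, 0.0, 72.1, 15.4, 80.5, 60.9, 48.3, 7.7, 41.3, 122.5, 115.5, 0.0, 111.3, 43.4, 0.0.
Season total = 892.5 DD.
Complete generations = ⌊892.5 / 129⌋ = 6.

6 generations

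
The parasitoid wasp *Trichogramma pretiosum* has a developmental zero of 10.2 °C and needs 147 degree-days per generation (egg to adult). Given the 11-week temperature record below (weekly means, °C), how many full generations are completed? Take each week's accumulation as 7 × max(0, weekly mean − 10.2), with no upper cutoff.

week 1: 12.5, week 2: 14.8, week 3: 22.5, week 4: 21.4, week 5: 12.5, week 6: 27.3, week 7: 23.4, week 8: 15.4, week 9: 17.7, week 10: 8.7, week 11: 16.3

3 generations

Weekly DD (7 × max(0, T̄ − 10.2)): 16.1, 32.2, 86.1, 78.4, 16.1, 119.7, 92.4, 36.4, 52.5, 0.0, 42.7.
Season total = 572.6 DD.
Complete generations = ⌊572.6 / 147⌋ = 3.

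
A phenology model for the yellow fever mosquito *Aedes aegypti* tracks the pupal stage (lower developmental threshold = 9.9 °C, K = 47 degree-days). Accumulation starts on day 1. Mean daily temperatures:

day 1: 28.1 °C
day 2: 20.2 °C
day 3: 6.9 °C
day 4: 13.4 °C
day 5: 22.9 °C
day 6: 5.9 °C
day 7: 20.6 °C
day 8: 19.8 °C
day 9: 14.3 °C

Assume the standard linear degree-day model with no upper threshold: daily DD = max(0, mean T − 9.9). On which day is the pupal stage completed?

day 7

Daily DD above 9.9 °C: 18.2, 10.3, 0.0, 3.5, 13.0, 0.0, 10.7, 9.9, 4.4.
Cumulative: 18.2, 28.5, 28.5, 32.0, 45.0, 45.0, 55.7, 65.6, 70.0.
The total first reaches 47 DD on day 7.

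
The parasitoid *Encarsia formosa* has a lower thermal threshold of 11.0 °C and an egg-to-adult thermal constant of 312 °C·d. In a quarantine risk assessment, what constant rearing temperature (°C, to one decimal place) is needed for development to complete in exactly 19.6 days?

26.9 °C

Required daily accumulation = 312 / 19.6 = 15.918 DD/day.
T = T_base + 15.918 = 11.0 + 15.918 = 26.918 ≈ 26.9 °C.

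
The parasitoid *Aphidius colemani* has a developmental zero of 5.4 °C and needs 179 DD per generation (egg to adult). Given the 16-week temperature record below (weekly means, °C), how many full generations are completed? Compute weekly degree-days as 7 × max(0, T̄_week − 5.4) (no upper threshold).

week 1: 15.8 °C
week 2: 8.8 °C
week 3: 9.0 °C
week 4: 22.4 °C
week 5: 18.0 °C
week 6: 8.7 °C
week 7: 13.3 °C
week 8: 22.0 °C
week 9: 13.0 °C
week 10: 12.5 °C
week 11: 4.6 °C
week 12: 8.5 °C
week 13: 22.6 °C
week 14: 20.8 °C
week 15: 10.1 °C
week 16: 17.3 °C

5 generations

Weekly DD (7 × max(0, T̄ − 5.4)): 72.8, 23.8, 25.2, 119.0, 88.2, 23.1, 55.3, 116.2, 53.2, 49.7, 0.0, 21.7, 120.4, 107.8, 32.9, 83.3.
Season total = 992.6 DD.
Complete generations = ⌊992.6 / 179⌋ = 5.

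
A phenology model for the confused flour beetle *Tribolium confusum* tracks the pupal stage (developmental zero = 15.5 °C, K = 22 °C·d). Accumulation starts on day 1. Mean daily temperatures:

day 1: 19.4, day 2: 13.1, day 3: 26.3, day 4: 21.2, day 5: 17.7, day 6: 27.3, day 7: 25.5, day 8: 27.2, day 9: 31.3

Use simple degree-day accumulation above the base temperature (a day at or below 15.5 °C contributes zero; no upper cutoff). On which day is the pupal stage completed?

day 5

Daily DD above 15.5 °C: 3.9, 0.0, 10.8, 5.7, 2.2, 11.8, 10.0, 11.7, 15.8.
Cumulative: 3.9, 3.9, 14.7, 20.4, 22.6, 34.4, 44.4, 56.1, 71.9.
The total first reaches 22 DD on day 5.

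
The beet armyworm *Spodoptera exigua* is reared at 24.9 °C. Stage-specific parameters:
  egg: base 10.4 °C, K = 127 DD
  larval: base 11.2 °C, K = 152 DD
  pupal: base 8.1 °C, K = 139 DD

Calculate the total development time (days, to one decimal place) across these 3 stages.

egg: 127 / (24.9 − 10.4) = 127 / 14.5 = 8.759 d.
larval: 152 / (24.9 − 11.2) = 152 / 13.7 = 11.095 d.
pupal: 139 / (24.9 − 8.1) = 139 / 16.8 = 8.274 d.
Sum = 28.127 ≈ 28.1 days.

28.1 days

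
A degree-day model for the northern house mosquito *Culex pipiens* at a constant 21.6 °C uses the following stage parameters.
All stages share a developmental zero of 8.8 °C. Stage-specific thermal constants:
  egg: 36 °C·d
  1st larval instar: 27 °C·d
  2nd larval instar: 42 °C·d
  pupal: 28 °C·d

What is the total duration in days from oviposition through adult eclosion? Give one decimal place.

10.4 days

Daily accumulation at 21.6 °C = 21.6 − 8.8 = 12.8 DD/day.
Total K = 36 + 27 + 42 + 28 = 133 DD.
Total duration = 133 / 12.8 = 10.391 ≈ 10.4 days.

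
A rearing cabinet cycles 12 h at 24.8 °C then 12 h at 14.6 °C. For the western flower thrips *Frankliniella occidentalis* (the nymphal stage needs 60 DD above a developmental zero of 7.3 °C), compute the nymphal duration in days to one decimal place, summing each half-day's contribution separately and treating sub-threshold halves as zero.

4.8 days

Day half: max(0, 24.8 − 7.3) × 0.5 = 17.5 × 0.5 = 8.75 DD.
Night half: max(0, 14.6 − 7.3) × 0.5 = 7.3 × 0.5 = 3.65 DD.
Per 24 h: 12.40 DD/day.
Duration = 60 / 12.40 = 4.839 ≈ 4.8 days.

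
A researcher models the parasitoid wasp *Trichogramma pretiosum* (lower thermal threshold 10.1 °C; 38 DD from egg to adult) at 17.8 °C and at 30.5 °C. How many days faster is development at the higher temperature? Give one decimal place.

At 17.8 °C: 38 / (17.8 − 10.1) = 38 / 7.7 = 4.935 d.
At 30.5 °C: 38 / (30.5 − 10.1) = 38 / 20.4 = 1.863 d.
Difference = |4.935 − 1.863| = 3.072 ≈ 3.1 days.

3.1 days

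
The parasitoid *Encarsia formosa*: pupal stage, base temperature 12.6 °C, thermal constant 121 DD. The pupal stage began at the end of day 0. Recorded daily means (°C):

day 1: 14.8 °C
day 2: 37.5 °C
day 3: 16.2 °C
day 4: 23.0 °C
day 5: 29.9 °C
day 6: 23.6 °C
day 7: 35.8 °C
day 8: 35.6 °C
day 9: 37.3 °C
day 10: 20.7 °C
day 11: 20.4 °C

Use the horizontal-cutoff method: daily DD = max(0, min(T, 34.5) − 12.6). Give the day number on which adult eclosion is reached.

Daily DD above 12.6 °C (capped at 21.9): 2.2, 21.9, 3.6, 10.4, 17.3, 11.0, 21.9, 21.9, 21.9, 8.1, 7.8.
Cumulative: 2.2, 24.1, 27.7, 38.1, 55.4, 66.4, 88.3, 110.2, 132.1, 140.2, 148.0.
The total first reaches 121 DD on day 9.

day 9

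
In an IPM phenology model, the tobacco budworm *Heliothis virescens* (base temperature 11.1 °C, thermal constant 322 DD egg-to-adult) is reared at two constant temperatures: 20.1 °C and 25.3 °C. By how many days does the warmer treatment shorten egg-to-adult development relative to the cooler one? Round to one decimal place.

At 20.1 °C: 322 / (20.1 − 11.1) = 322 / 9.0 = 35.778 d.
At 25.3 °C: 322 / (25.3 − 11.1) = 322 / 14.2 = 22.676 d.
Difference = |35.778 − 22.676| = 13.102 ≈ 13.1 days.

13.1 days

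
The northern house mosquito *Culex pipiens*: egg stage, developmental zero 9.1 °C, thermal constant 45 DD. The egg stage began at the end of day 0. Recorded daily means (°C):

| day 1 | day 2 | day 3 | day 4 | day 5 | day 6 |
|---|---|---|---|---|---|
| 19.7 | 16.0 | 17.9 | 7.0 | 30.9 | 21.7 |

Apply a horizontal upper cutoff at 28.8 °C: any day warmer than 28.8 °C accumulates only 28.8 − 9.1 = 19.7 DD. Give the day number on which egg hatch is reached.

Daily DD above 9.1 °C (capped at 19.7): 10.6, 6.9, 8.8, 0.0, 19.7, 12.6.
Cumulative: 10.6, 17.5, 26.3, 26.3, 46.0, 58.6.
The total first reaches 45 DD on day 5.

day 5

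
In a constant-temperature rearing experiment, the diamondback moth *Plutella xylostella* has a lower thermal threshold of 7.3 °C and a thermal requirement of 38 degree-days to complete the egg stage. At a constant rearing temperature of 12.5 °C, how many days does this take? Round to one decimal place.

Daily accumulation = 12.5 − 7.3 = 5.2 DD/day.
Duration = 38 / 5.2 = 7.308 ≈ 7.3 days.

7.3 days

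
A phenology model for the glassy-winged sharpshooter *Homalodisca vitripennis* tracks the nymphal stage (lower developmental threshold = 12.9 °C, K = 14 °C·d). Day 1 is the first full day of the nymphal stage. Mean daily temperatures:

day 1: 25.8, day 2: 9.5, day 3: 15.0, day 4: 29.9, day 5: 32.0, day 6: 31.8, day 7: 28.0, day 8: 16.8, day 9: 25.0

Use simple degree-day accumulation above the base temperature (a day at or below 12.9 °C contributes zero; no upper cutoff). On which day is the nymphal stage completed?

day 3

Daily DD above 12.9 °C: 12.9, 0.0, 2.1, 17.0, 19.1, 18.9, 15.1, 3.9, 12.1.
Cumulative: 12.9, 12.9, 15.0, 32.0, 51.1, 70.0, 85.1, 89.0, 101.1.
The total first reaches 14 DD on day 3.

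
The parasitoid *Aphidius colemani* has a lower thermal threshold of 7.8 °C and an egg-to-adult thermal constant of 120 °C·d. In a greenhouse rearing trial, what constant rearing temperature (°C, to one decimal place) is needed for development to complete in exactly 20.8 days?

Required daily accumulation = 120 / 20.8 = 5.769 DD/day.
T = T_base + 5.769 = 7.8 + 5.769 = 13.569 ≈ 13.6 °C.

13.6 °C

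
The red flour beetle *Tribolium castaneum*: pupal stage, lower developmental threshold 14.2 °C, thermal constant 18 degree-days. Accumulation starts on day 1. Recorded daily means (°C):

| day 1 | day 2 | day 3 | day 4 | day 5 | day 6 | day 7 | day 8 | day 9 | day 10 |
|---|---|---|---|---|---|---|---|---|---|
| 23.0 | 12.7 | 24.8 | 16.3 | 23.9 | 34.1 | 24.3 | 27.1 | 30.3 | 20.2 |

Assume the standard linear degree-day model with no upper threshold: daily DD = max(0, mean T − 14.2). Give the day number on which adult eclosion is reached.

day 3

Daily DD above 14.2 °C: 8.8, 0.0, 10.6, 2.1, 9.7, 19.9, 10.1, 12.9, 16.1, 6.0.
Cumulative: 8.8, 8.8, 19.4, 21.5, 31.2, 51.1, 61.2, 74.1, 90.2, 96.2.
The total first reaches 18 DD on day 3.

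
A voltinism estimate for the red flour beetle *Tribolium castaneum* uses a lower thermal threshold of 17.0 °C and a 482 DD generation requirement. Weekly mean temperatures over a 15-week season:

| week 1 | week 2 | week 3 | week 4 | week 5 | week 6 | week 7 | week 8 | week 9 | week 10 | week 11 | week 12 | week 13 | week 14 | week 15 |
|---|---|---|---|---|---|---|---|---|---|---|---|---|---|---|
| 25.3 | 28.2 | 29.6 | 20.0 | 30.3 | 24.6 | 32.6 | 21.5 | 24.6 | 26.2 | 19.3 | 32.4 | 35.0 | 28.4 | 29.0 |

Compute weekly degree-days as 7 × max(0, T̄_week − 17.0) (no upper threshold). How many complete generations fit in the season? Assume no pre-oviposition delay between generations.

2 generations

Weekly DD (7 × max(0, T̄ − 17.0)): 58.1, 78.4, 88.2, 21.0, 93.1, 53.2, 109.2, 31.5, 53.2, 64.4, 16.1, 107.8, 126.0, 79.8, 84.0.
Season total = 1064.0 DD.
Complete generations = ⌊1064.0 / 482⌋ = 2.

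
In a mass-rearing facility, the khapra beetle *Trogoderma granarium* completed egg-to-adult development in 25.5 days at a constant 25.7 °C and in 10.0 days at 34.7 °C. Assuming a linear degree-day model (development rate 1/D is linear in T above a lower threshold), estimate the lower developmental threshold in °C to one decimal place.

19.9 °C

Linear rate model ⇒ the product D·(T − T_b) is constant across temperatures.
25.5·(25.7 − T_b) = 10.0·(34.7 − T_b)
T_b = (25.5·25.7 − 10.0·34.7) / (25.5 − 10.0) = 308.35 / 15.5 = 19.894 °C ≈ 19.9 °C.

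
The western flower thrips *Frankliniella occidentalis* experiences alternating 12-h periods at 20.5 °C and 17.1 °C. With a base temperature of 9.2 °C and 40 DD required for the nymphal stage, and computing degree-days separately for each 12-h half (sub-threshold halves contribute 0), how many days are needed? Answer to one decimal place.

Day half: max(0, 20.5 − 9.2) × 0.5 = 11.3 × 0.5 = 5.65 DD.
Night half: max(0, 17.1 − 9.2) × 0.5 = 7.9 × 0.5 = 3.95 DD.
Per 24 h: 9.60 DD/day.
Duration = 40 / 9.60 = 4.167 ≈ 4.2 days.

4.2 days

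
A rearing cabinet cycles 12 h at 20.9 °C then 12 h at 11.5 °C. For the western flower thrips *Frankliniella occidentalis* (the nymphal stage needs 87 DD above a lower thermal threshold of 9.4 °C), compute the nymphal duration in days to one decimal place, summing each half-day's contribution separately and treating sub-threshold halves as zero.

Day half: max(0, 20.9 − 9.4) × 0.5 = 11.5 × 0.5 = 5.75 DD.
Night half: max(0, 11.5 − 9.4) × 0.5 = 2.1 × 0.5 = 1.05 DD.
Per 24 h: 6.80 DD/day.
Duration = 87 / 6.80 = 12.794 ≈ 12.8 days.

12.8 days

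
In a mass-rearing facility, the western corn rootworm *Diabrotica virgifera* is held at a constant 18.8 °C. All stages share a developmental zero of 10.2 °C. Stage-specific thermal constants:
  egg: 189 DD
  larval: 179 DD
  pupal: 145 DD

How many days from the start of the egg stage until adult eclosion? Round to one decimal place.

59.7 days

Daily accumulation at 18.8 °C = 18.8 − 10.2 = 8.6 DD/day.
Total K = 189 + 179 + 145 = 513 DD.
Total duration = 513 / 8.6 = 59.651 ≈ 59.7 days.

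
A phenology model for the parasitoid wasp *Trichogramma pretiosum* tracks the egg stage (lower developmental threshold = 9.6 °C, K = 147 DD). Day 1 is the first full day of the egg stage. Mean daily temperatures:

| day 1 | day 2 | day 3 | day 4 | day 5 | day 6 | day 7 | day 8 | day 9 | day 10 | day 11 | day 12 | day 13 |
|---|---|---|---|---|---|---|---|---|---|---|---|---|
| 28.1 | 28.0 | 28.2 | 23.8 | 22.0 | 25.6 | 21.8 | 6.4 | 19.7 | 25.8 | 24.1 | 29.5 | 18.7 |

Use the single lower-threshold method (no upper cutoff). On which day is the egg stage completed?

Daily DD above 9.6 °C: 18.5, 18.4, 18.6, 14.2, 12.4, 16.0, 12.2, 0.0, 10.1, 16.2, 14.5, 19.9, 9.1.
Cumulative: 18.5, 36.9, 55.5, 69.7, 82.1, 98.1, 110.3, 110.3, 120.4, 136.6, 151.1, 171.0, 180.1.
The total first reaches 147 DD on day 11.

day 11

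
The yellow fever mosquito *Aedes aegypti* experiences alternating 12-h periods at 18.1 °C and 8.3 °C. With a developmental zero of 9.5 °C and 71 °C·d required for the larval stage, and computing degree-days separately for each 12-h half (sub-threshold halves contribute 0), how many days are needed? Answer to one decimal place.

16.5 days

Day half: max(0, 18.1 − 9.5) × 0.5 = 8.6 × 0.5 = 4.30 DD.
Night half: max(0, 8.3 − 9.5) × 0.5 = 0.0 × 0.5 = 0.00 DD.
Per 24 h: 4.30 DD/day.
Duration = 71 / 4.30 = 16.512 ≈ 16.5 days.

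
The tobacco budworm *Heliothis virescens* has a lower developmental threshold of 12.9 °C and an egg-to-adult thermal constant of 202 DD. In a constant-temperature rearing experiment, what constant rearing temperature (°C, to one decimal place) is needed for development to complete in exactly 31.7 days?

Required daily accumulation = 202 / 31.7 = 6.372 DD/day.
T = T_base + 6.372 = 12.9 + 6.372 = 19.272 ≈ 19.3 °C.

19.3 °C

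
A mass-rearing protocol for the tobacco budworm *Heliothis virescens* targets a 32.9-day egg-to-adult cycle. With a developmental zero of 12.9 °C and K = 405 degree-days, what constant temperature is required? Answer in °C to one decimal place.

Required daily accumulation = 405 / 32.9 = 12.310 DD/day.
T = T_base + 12.310 = 12.9 + 12.310 = 25.210 ≈ 25.2 °C.

25.2 °C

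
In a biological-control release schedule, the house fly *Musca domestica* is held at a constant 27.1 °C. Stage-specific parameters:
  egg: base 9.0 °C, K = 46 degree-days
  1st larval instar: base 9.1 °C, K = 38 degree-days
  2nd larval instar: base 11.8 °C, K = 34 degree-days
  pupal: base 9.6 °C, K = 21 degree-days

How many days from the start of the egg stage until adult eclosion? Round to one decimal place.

8.1 days

egg: 46 / (27.1 − 9.0) = 46 / 18.1 = 2.541 d.
1st larval instar: 38 / (27.1 − 9.1) = 38 / 18.0 = 2.111 d.
2nd larval instar: 34 / (27.1 − 11.8) = 34 / 15.3 = 2.222 d.
pupal: 21 / (27.1 − 9.6) = 21 / 17.5 = 1.200 d.
Sum = 8.075 ≈ 8.1 days.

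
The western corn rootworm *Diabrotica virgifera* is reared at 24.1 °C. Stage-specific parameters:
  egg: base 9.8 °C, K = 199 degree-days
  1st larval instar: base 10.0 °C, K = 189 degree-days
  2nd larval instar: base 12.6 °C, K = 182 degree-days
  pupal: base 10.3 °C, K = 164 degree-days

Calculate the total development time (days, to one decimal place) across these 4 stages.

55.0 days

egg: 199 / (24.1 − 9.8) = 199 / 14.3 = 13.916 d.
1st larval instar: 189 / (24.1 − 10.0) = 189 / 14.1 = 13.404 d.
2nd larval instar: 182 / (24.1 − 12.6) = 182 / 11.5 = 15.826 d.
pupal: 164 / (24.1 − 10.3) = 164 / 13.8 = 11.884 d.
Sum = 55.030 ≈ 55.0 days.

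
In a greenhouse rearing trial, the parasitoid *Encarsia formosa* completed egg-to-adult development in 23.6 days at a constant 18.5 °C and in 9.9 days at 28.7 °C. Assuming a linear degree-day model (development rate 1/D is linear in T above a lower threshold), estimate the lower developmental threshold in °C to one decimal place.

11.1 °C

Linear rate model ⇒ the product D·(T − T_b) is constant across temperatures.
23.6·(18.5 − T_b) = 9.9·(28.7 − T_b)
T_b = (23.6·18.5 − 9.9·28.7) / (23.6 − 9.9) = 152.47 / 13.7 = 11.129 °C ≈ 11.1 °C.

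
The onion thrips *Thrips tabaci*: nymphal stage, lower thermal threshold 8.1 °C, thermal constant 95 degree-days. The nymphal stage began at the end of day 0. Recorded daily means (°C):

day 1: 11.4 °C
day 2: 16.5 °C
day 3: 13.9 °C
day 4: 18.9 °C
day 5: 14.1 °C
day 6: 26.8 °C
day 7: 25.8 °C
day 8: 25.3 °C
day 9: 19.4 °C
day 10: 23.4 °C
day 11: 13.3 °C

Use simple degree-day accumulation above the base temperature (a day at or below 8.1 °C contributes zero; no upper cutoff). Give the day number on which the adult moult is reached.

Daily DD above 8.1 °C: 3.3, 8.4, 5.8, 10.8, 6.0, 18.7, 17.7, 17.2, 11.3, 15.3, 5.2.
Cumulative: 3.3, 11.7, 17.5, 28.3, 34.3, 53.0, 70.7, 87.9, 99.2, 114.5, 119.7.
The total first reaches 95 DD on day 9.

day 9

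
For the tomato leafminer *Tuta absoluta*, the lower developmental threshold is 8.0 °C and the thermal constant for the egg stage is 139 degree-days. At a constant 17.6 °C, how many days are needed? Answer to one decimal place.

Daily accumulation = 17.6 − 8.0 = 9.6 DD/day.
Duration = 139 / 9.6 = 14.479 ≈ 14.5 days.

14.5 days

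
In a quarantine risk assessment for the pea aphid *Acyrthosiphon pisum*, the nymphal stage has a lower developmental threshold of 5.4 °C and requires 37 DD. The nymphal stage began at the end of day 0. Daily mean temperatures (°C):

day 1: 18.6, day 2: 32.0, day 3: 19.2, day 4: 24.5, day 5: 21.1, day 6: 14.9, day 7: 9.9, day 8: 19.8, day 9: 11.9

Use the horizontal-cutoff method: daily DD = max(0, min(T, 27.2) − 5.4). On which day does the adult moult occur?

day 3

Daily DD above 5.4 °C (capped at 21.8): 13.2, 21.8, 13.8, 19.1, 15.7, 9.5, 4.5, 14.4, 6.5.
Cumulative: 13.2, 35.0, 48.8, 67.9, 83.6, 93.1, 97.6, 112.0, 118.5.
The total first reaches 37 DD on day 3.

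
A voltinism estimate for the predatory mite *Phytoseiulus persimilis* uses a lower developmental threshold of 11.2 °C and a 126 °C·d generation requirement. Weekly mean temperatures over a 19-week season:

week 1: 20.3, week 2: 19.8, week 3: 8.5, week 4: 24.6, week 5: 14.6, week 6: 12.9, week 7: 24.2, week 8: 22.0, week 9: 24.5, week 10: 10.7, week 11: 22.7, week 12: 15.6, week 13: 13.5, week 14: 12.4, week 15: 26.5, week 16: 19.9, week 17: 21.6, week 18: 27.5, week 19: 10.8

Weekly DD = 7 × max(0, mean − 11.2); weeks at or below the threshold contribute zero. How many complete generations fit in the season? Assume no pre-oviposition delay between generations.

7 generations

Weekly DD (7 × max(0, T̄ − 11.2)): 63.7, 60.2, 0.0, 93.8, 23.8, 11.9, 91.0, 75.6, 93.1, 0.0, 80.5, 30.8, 16.1, 8.4, 107.1, 60.9, 72.8, 114.1, 0.0.
Season total = 1003.8 DD.
Complete generations = ⌊1003.8 / 126⌋ = 7.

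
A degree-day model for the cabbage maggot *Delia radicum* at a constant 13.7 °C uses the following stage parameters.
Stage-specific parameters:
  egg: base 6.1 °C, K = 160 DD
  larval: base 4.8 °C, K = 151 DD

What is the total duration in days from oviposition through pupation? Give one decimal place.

egg: 160 / (13.7 − 6.1) = 160 / 7.6 = 21.053 d.
larval: 151 / (13.7 − 4.8) = 151 / 8.9 = 16.966 d.
Sum = 38.019 ≈ 38.0 days.

38.0 days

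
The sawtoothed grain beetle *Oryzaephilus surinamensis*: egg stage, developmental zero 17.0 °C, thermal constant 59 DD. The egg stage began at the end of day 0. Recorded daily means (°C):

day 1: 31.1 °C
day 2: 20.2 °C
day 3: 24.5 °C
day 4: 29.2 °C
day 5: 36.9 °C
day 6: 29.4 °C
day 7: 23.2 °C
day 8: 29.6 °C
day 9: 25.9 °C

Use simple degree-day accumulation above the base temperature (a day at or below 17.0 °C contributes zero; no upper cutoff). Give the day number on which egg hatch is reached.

Daily DD above 17.0 °C: 14.1, 3.2, 7.5, 12.2, 19.9, 12.4, 6.2, 12.6, 8.9.
Cumulative: 14.1, 17.3, 24.8, 37.0, 56.9, 69.3, 75.5, 88.1, 97.0.
The total first reaches 59 DD on day 6.

day 6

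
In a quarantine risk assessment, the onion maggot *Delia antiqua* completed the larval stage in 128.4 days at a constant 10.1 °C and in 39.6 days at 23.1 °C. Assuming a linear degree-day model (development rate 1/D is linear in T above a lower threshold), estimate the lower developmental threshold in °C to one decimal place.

4.3 °C

Linear rate model ⇒ the product D·(T − T_b) is constant across temperatures.
128.4·(10.1 − T_b) = 39.6·(23.1 − T_b)
T_b = (128.4·10.1 − 39.6·23.1) / (128.4 − 39.6) = 382.08 / 88.8 = 4.303 °C ≈ 4.3 °C.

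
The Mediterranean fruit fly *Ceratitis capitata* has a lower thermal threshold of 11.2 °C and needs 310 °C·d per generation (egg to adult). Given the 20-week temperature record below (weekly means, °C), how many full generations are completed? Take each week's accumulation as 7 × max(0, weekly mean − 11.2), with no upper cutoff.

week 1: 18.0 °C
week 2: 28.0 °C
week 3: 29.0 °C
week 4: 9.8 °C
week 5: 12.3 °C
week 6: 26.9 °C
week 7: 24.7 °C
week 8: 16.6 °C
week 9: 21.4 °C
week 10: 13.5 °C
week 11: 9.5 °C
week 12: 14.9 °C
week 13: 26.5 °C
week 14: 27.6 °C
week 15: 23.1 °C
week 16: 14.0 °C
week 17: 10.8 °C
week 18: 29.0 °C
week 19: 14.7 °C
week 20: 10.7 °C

Weekly DD (7 × max(0, T̄ − 11.2)): 47.6, 117.6, 124.6, 0.0, 7.7, 109.9, 94.5, 37.8, 71.4, 16.1, 0.0, 25.9, 107.1, 114.8, 83.3, 19.6, 0.0, 124.6, 24.5, 0.0.
Season total = 1127.0 DD.
Complete generations = ⌊1127.0 / 310⌋ = 3.

3 generations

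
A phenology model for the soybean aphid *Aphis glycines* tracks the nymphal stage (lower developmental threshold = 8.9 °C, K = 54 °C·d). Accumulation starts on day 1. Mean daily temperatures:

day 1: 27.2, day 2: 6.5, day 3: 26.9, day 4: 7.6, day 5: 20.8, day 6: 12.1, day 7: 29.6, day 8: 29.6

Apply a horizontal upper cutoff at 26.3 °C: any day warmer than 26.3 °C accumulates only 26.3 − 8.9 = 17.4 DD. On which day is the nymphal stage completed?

day 7

Daily DD above 8.9 °C (capped at 17.4): 17.4, 0.0, 17.4, 0.0, 11.9, 3.2, 17.4, 17.4.
Cumulative: 17.4, 17.4, 34.8, 34.8, 46.7, 49.9, 67.3, 84.7.
The total first reaches 54 DD on day 7.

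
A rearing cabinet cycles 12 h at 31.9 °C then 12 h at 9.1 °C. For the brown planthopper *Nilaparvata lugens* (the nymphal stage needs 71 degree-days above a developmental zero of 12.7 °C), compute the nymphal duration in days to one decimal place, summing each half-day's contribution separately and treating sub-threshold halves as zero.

7.4 days

Day half: max(0, 31.9 − 12.7) × 0.5 = 19.2 × 0.5 = 9.60 DD.
Night half: max(0, 9.1 − 12.7) × 0.5 = 0.0 × 0.5 = 0.00 DD.
Per 24 h: 9.60 DD/day.
Duration = 71 / 9.60 = 7.396 ≈ 7.4 days.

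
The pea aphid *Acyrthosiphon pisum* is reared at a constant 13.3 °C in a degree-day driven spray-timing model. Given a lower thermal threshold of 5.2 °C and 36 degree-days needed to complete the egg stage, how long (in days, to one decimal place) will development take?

Daily accumulation = 13.3 − 5.2 = 8.1 DD/day.
Duration = 36 / 8.1 = 4.444 ≈ 4.4 days.

4.4 days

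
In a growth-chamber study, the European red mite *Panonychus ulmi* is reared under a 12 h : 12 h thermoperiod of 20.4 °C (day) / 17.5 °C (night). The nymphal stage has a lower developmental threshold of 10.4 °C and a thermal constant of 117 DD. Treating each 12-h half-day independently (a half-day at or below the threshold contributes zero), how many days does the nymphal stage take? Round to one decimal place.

13.7 days

Day half: max(0, 20.4 − 10.4) × 0.5 = 10.0 × 0.5 = 5.00 DD.
Night half: max(0, 17.5 − 10.4) × 0.5 = 7.1 × 0.5 = 3.55 DD.
Per 24 h: 8.55 DD/day.
Duration = 117 / 8.55 = 13.684 ≈ 13.7 days.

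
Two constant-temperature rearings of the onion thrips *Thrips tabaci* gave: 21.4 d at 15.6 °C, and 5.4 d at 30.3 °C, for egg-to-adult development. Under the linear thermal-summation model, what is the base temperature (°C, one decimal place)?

10.6 °C

Linear rate model ⇒ the product D·(T − T_b) is constant across temperatures.
21.4·(15.6 − T_b) = 5.4·(30.3 − T_b)
T_b = (21.4·15.6 − 5.4·30.3) / (21.4 − 5.4) = 170.22 / 16.0 = 10.639 °C ≈ 10.6 °C.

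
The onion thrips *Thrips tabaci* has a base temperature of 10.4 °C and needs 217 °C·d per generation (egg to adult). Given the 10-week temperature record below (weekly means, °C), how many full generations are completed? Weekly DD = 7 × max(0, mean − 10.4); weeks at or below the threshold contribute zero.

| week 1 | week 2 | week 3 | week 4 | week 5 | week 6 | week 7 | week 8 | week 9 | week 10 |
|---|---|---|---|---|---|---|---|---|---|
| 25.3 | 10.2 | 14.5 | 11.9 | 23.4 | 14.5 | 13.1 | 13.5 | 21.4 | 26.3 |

2 generations

Weekly DD (7 × max(0, T̄ − 10.4)): 104.3, 0.0, 28.7, 10.5, 91.0, 28.7, 18.9, 21.7, 77.0, 111.3.
Season total = 492.1 DD.
Complete generations = ⌊492.1 / 217⌋ = 2.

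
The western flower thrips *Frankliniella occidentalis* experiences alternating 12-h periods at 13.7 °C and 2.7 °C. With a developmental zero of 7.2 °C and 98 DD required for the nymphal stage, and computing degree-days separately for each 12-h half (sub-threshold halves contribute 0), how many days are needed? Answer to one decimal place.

30.2 days

Day half: max(0, 13.7 − 7.2) × 0.5 = 6.5 × 0.5 = 3.25 DD.
Night half: max(0, 2.7 − 7.2) × 0.5 = 0.0 × 0.5 = 0.00 DD.
Per 24 h: 3.25 DD/day.
Duration = 98 / 3.25 = 30.154 ≈ 30.2 days.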